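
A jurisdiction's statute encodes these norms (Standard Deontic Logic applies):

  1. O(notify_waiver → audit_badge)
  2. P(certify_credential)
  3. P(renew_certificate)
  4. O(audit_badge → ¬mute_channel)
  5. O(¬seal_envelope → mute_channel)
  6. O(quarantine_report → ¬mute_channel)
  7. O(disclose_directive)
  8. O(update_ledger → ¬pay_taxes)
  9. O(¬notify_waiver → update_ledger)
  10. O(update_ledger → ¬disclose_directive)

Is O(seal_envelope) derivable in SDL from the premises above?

Premise 7 gives O(disclose_directive).
The contrapositive of premise 10 (O(update_ledger → ¬disclose_directive)) is O(disclose_directive → ¬update_ledger), and O(disclose_directive) is already established, so O(¬update_ledger).
Premise 9 is O(¬notify_waiver → update_ledger); contrapositively O(¬update_ledger → notify_waiver). Since O(¬update_ledger) holds, K gives O(notify_waiver).
With premise 1, O(notify_waiver → audit_badge), the K-axiom yields O(audit_badge).
Premise 4 is O(audit_badge → ¬mute_channel); since O(audit_badge), deontic closure gives O(¬mute_channel).
Premise 5 is O(¬seal_envelope → mute_channel); contrapositively O(¬mute_channel → seal_envelope). Since O(¬mute_channel) holds, K gives O(seal_envelope).
Premises 2, 3, 6, 8 do not contribute to this derivation.
So O(seal_envelope) follows.

Yes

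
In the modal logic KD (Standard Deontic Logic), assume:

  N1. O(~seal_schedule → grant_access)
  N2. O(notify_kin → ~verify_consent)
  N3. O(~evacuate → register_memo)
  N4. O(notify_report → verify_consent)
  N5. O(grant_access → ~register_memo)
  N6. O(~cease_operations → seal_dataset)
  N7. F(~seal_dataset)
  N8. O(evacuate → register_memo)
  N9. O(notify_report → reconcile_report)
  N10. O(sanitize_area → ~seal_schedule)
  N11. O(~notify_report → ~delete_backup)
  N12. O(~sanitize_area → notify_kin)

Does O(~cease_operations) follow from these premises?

No

Premise 6 is O(~cease_operations → seal_dataset); even if O(seal_dataset) held, inferring O(~cease_operations) would be affirming the consequent — invalid.
No other premise forces O(~cease_operations). An ideal world satisfying every premise can still have ~cease_operations false, so O(~cease_operations) is not derivable.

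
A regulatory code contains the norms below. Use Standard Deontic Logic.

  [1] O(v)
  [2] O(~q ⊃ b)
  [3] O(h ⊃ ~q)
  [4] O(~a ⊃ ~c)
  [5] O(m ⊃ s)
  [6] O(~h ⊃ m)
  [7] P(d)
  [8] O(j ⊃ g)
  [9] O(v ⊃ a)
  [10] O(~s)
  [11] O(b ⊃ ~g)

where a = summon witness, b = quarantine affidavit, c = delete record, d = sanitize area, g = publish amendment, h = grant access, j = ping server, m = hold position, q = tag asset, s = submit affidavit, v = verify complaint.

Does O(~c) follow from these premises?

No

Premise 4 is O(~a ⊃ ~c), but O(~a) is not derivable from the premises, so it does not yield O(~c).
No other premise forces O(~c). An ideal world satisfying every premise can still have ~c false, so O(~c) is not derivable.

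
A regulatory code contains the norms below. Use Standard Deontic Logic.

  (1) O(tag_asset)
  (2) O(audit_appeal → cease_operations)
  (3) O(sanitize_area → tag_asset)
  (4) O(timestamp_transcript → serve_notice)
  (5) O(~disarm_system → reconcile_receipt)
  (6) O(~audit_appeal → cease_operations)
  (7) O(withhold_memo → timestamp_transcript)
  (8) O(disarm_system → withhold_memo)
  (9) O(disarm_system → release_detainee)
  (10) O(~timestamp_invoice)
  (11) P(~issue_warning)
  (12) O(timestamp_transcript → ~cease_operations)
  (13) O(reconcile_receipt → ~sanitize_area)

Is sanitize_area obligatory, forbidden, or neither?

Forbidden

Premises 2 and 6 are O(audit_appeal → cease_operations) and O(~audit_appeal → cease_operations); every ideal world satisfies audit_appeal or ~audit_appeal, so in either case cease_operations holds — hence O(cease_operations).
Premise 12, O(timestamp_transcript → ~cease_operations), contraposes to O(cease_operations → ~timestamp_transcript); with O(cease_operations) we get O(~timestamp_transcript).
The contrapositive of premise 7 (O(withhold_memo → timestamp_transcript)) is O(~timestamp_transcript → ~withhold_memo), and O(~timestamp_transcript) is already established, so O(~withhold_memo).
Premise 8, O(disarm_system → withhold_memo), contraposes to O(~withhold_memo → ~disarm_system); with O(~withhold_memo) we get O(~disarm_system).
Premise 5 is O(~disarm_system → reconcile_receipt); since O(~disarm_system), deontic closure gives O(reconcile_receipt).
From O(reconcile_receipt) and premise 13, O(reconcile_receipt → ~sanitize_area), we obtain O(~sanitize_area).
Premises 1, 3, 4, 9, 10, 11 do not contribute to this derivation.
Thus O(~sanitize_area), which is F(sanitize_area): sanitize_area is forbidden.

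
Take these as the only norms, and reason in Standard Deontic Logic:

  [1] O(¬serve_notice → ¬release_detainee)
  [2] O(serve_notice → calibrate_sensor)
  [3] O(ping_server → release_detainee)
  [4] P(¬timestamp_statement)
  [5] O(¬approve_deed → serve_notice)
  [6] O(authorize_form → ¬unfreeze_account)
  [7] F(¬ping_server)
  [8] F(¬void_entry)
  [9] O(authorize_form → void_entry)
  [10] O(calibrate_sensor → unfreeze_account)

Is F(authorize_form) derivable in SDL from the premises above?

Yes

Premise 7 is F(¬ping_server), i.e. O(ping_server).
From O(ping_server) and premise 3, O(ping_server → release_detainee), we obtain O(release_detainee).
Premise 1 is O(¬serve_notice → ¬release_detainee); contrapositively O(release_detainee → serve_notice). Since O(release_detainee) holds, K gives O(serve_notice).
With premise 2, O(serve_notice → calibrate_sensor), the K-axiom yields O(calibrate_sensor).
Applying K to premise 10 (O(calibrate_sensor → unfreeze_account)) and O(calibrate_sensor) yields O(unfreeze_account).
Premise 6, O(authorize_form → ¬unfreeze_account), contraposes to O(unfreeze_account → ¬authorize_form); with O(unfreeze_account) we get O(¬authorize_form).
Premises 4, 5, 8, 9 do not contribute to this derivation.
So O(¬authorize_form) holds, i.e. F(authorize_form). The claim follows.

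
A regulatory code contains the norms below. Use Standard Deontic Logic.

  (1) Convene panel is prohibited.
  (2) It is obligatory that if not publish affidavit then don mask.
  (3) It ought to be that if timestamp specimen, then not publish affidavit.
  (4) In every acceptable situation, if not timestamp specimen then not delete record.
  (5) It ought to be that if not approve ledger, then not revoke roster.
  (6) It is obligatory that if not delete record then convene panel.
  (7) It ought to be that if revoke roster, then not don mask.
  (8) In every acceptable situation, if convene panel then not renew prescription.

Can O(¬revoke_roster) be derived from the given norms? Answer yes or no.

Yes

F(convene_panel) at premise 1 means O(¬convene_panel).
Premise 6 is O(¬delete_record → convene_panel); contrapositively O(¬convene_panel → delete_record). Since O(¬convene_panel) holds, K gives O(delete_record).
Premise 4, O(¬timestamp_specimen → ¬delete_record), contraposes to O(delete_record → timestamp_specimen); with O(delete_record) we get O(timestamp_specimen).
Premise 3 is O(timestamp_specimen → ¬publish_affidavit); since O(timestamp_specimen), deontic closure gives O(¬publish_affidavit).
From O(¬publish_affidavit) and premise 2, O(¬publish_affidavit → don_mask), we obtain O(don_mask).
The contrapositive of premise 7 (O(revoke_roster → ¬don_mask)) is O(don_mask → ¬revoke_roster), and O(don_mask) is already established, so O(¬revoke_roster).
Premises 5, 8 do not contribute to this derivation.
So O(¬revoke_roster) follows.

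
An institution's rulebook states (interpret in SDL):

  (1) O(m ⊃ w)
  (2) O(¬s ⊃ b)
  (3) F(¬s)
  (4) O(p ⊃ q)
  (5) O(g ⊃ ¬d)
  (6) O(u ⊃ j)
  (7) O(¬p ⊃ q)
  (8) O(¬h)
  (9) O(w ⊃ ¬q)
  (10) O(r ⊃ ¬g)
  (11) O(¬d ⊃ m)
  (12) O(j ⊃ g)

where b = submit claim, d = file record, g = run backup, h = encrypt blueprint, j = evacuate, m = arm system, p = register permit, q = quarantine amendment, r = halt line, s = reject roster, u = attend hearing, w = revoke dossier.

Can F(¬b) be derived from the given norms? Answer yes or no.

No

Premise 2 is O(¬s ⊃ b), but O(¬s) is not derivable from the premises, so it does not yield O(b).
No other premise forces O(b). An ideal world satisfying every premise can still have ¬b true, so F(¬b) is not derivable.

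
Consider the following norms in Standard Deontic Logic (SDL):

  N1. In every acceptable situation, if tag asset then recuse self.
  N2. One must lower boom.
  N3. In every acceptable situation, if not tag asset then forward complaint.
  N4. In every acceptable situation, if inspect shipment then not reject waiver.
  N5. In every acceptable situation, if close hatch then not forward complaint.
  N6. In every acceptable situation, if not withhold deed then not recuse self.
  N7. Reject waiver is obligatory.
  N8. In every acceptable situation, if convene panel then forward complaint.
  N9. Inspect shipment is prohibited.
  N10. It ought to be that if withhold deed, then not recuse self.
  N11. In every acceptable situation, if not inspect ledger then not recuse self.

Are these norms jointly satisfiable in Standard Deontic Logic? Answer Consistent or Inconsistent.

Premise 4 is O(inspect_shipment → ¬reject_waiver), but O(inspect_shipment) is not derivable from the premises, so it does not yield O(¬reject_waiver).
So O(¬reject_waiver) is not derivable, and the apparent clash with O(reject_waiver) does not arise.
A world satisfying every obligation exists (e.g. close_hatch=false, convene_panel=false, forward_complaint=true, inspect_ledger=false, inspect_shipment=false, lower_boom=true, recuse_self=false, reject_waiver=true, tag_asset=false, withhold_deed=false); no atom is both obligatory and forbidden, so the set is consistent.

Consistent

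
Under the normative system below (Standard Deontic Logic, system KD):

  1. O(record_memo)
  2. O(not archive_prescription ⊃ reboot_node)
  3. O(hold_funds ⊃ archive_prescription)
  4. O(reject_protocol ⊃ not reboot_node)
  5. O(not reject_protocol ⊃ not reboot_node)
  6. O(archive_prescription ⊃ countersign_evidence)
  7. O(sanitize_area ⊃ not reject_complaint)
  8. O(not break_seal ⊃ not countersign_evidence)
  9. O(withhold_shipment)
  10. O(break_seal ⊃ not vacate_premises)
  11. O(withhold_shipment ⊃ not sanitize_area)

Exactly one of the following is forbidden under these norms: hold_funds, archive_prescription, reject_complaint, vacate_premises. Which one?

vacate_premises

By case analysis on not reject_protocol: premise 5 gives O(not reject_protocol ⊃ not reboot_node) and premise 4 gives O(reject_protocol ⊃ not reboot_node), so O(not reboot_node) either way.
Premise 2, O(not archive_prescription ⊃ reboot_node), contraposes to O(not reboot_node ⊃ archive_prescription); with O(not reboot_node) we get O(archive_prescription).
From O(archive_prescription) and premise 6, O(archive_prescription ⊃ countersign_evidence), we obtain O(countersign_evidence).
Premise 8 is O(not break_seal ⊃ not countersign_evidence); contrapositively O(countersign_evidence ⊃ break_seal). Since O(countersign_evidence) holds, K gives O(break_seal).
Premise 10 is O(break_seal ⊃ not vacate_premises); since O(break_seal), deontic closure gives O(not vacate_premises).
So O(not vacate_premises) holds, i.e. vacate_premises is forbidden. None of the other listed options is forbidden under the premises.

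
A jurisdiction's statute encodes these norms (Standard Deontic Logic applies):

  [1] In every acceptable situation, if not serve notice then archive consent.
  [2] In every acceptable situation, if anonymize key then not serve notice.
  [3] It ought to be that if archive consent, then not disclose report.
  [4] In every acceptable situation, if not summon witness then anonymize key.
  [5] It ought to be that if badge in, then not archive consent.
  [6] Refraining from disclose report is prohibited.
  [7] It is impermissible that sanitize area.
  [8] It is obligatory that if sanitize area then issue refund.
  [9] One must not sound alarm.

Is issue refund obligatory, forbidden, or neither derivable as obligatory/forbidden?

Premise 8 is O(sanitize_area → issue_refund), but O(sanitize_area) is not derivable from the premises, so it does not yield O(issue_refund).
No premise or chain of K-axiom applications forces O(issue_refund), and none forces O(¬issue_refund). So issue_refund is neither obligatory nor forbidden under these norms.

Neither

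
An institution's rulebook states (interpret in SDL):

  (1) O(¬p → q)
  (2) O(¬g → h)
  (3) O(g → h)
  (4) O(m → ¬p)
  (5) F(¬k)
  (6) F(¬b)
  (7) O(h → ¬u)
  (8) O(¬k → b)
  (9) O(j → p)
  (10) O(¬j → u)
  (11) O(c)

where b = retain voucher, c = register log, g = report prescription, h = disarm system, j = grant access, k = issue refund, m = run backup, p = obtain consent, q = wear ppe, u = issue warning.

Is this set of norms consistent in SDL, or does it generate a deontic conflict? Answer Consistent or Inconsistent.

Consistent

Premise 8 is O(¬k → b); even if O(b) held, inferring O(¬k) would be affirming the consequent — invalid.
So O(¬k) is not derivable, and the apparent clash with O(k) does not arise.
A world satisfying every obligation exists (e.g. b=true, c=true, g=false, h=true, j=true, k=true, m=false, p=true, q=false, u=false); no atom is both obligatory and forbidden, so the set is consistent.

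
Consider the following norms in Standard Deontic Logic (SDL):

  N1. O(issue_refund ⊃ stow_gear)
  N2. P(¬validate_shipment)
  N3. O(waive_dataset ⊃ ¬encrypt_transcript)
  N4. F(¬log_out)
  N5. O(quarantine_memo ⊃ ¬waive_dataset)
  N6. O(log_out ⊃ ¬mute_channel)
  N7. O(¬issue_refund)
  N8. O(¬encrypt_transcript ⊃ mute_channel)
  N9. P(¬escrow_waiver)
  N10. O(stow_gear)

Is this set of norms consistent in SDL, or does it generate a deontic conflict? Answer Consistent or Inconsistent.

Premise 1 is O(issue_refund ⊃ stow_gear); even if O(stow_gear) held, inferring O(issue_refund) would be affirming the consequent — invalid.
So O(issue_refund) is not derivable, and the apparent clash with O(¬issue_refund) does not arise.
A world satisfying every obligation exists (e.g. encrypt_transcript=true, escrow_waiver=false, issue_refund=false, log_out=true, mute_channel=false, quarantine_memo=false, stow_gear=true, validate_shipment=false, waive_dataset=false); no atom is both obligatory and forbidden, so the set is consistent.

Consistent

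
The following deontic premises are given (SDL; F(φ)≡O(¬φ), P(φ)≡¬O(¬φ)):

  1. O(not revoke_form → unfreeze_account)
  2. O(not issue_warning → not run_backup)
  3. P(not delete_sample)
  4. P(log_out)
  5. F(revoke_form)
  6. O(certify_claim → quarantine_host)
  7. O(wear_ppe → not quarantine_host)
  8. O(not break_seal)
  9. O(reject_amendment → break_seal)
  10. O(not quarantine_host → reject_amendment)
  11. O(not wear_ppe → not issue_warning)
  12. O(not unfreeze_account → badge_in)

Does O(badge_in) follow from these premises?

Premise 12 is O(not unfreeze_account → badge_in), but O(not unfreeze_account) is not derivable from the premises, so it does not yield O(badge_in).
No other premise forces O(badge_in). An ideal world satisfying every premise can still have badge_in false, so O(badge_in) is not derivable.

No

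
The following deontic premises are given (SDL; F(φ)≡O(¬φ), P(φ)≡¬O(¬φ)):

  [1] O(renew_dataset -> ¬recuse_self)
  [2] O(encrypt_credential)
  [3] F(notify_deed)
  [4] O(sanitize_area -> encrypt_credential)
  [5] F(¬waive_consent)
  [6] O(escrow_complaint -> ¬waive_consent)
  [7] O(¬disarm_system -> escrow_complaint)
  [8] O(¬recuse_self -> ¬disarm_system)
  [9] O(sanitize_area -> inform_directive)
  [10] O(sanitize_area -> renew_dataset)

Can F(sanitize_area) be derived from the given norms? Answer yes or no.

Yes

F(¬waive_consent) at premise 5 means O(waive_consent).
Premise 6 is O(escrow_complaint -> ¬waive_consent); contrapositively O(waive_consent -> ¬escrow_complaint). Since O(waive_consent) holds, K gives O(¬escrow_complaint).
The contrapositive of premise 7 (O(¬disarm_system -> escrow_complaint)) is O(¬escrow_complaint -> disarm_system), and O(¬escrow_complaint) is already established, so O(disarm_system).
The contrapositive of premise 8 (O(¬recuse_self -> ¬disarm_system)) is O(disarm_system -> recuse_self), and O(disarm_system) is already established, so O(recuse_self).
Premise 1 is O(renew_dataset -> ¬recuse_self); contrapositively O(recuse_self -> ¬renew_dataset). Since O(recuse_self) holds, K gives O(¬renew_dataset).
Premise 10, O(sanitize_area -> renew_dataset), contraposes to O(¬renew_dataset -> ¬sanitize_area); with O(¬renew_dataset) we get O(¬sanitize_area).
Premises 2, 3, 4, 9 do not contribute to this derivation.
So O(¬sanitize_area) holds, i.e. F(sanitize_area). The claim follows.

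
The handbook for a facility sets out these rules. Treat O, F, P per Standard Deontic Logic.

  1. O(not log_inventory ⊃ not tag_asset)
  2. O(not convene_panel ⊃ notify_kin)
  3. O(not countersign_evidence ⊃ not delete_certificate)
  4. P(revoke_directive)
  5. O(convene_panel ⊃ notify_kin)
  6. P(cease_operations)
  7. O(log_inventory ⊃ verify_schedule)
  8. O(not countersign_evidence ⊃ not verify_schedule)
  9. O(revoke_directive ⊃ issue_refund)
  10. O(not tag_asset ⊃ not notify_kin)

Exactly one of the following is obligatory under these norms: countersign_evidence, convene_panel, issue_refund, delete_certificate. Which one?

Premises 2 and 5 cover both cases: O(not convene_panel ⊃ notify_kin) and O(convene_panel ⊃ notify_kin). Since not convene_panel ∨ convene_panel is a tautology, O(notify_kin) follows.
The contrapositive of premise 10 (O(not tag_asset ⊃ not notify_kin)) is O(notify_kin ⊃ tag_asset), and O(notify_kin) is already established, so O(tag_asset).
The contrapositive of premise 1 (O(not log_inventory ⊃ not tag_asset)) is O(tag_asset ⊃ log_inventory), and O(tag_asset) is already established, so O(log_inventory).
With premise 7, O(log_inventory ⊃ verify_schedule), the K-axiom yields O(verify_schedule).
Premise 8 is O(not countersign_evidence ⊃ not verify_schedule); contrapositively O(verify_schedule ⊃ countersign_evidence). Since O(verify_schedule) holds, K gives O(countersign_evidence).
So O(countersign_evidence) holds — countersign_evidence is obligatory. None of the other listed options is made obligatory by any chain of premises.

countersign_evidence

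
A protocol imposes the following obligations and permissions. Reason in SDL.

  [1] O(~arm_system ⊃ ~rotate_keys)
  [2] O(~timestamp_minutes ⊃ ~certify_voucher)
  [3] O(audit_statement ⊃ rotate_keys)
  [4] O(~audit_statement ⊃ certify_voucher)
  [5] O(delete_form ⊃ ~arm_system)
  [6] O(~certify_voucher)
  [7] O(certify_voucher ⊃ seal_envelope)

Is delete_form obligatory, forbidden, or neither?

Premise 6 gives O(~certify_voucher).
The contrapositive of premise 4 (O(~audit_statement ⊃ certify_voucher)) is O(~certify_voucher ⊃ audit_statement), and O(~certify_voucher) is already established, so O(audit_statement).
With premise 3, O(audit_statement ⊃ rotate_keys), the K-axiom yields O(rotate_keys).
The contrapositive of premise 1 (O(~arm_system ⊃ ~rotate_keys)) is O(rotate_keys ⊃ arm_system), and O(rotate_keys) is already established, so O(arm_system).
Premise 5 is O(delete_form ⊃ ~arm_system); contrapositively O(arm_system ⊃ ~delete_form). Since O(arm_system) holds, K gives O(~delete_form).
Premises 2, 7 do not contribute to this derivation.
Thus O(~delete_form), which is F(delete_form): delete_form is forbidden.

Forbidden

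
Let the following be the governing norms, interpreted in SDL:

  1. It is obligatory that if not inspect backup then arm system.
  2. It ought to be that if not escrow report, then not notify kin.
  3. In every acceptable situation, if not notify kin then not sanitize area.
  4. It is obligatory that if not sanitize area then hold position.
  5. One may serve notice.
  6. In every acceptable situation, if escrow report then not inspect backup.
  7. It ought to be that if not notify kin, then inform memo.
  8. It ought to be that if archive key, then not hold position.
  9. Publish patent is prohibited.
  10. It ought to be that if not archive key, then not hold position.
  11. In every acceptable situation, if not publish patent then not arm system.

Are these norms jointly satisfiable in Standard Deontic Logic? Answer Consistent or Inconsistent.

Premises 10 and 8 cover both cases: O(¬archive_key → ¬hold_position) and O(archive_key → ¬hold_position). Since ¬archive_key ∨ archive_key is a tautology, O(¬hold_position) follows.
Premise 4 is O(¬sanitize_area → hold_position); contrapositively O(¬hold_position → sanitize_area). Since O(¬hold_position) holds, K gives O(sanitize_area).
Premise 3, O(¬notify_kin → ¬sanitize_area), contraposes to O(sanitize_area → notify_kin); with O(sanitize_area) we get O(notify_kin).
The contrapositive of premise 2 (O(¬escrow_report → ¬notify_kin)) is O(notify_kin → escrow_report), and O(notify_kin) is already established, so O(escrow_report).
Applying K to premise 6 (O(escrow_report → ¬inspect_backup)) and O(escrow_report) yields O(¬inspect_backup).
From O(¬inspect_backup) and premise 1, O(¬inspect_backup → arm_system), we obtain O(arm_system).
The contrapositive of premise 11 (O(¬publish_patent → ¬arm_system)) is O(arm_system → publish_patent), and O(arm_system) is already established, so O(publish_patent).
Yet premise 9 is F(publish_patent), i.e. O(¬publish_patent).
We now have both O(publish_patent) and O(¬publish_patent) — publish_patent is simultaneously obligatory and forbidden, violating the D-axiom.

Inconsistent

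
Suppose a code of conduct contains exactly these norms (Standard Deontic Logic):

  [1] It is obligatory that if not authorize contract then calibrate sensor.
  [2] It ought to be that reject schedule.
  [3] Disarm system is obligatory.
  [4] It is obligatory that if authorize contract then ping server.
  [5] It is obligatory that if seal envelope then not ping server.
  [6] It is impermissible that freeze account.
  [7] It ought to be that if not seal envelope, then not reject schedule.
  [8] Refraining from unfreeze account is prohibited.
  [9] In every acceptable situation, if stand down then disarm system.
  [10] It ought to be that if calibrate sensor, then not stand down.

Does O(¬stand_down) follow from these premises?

Yes

Premise 2 states O(reject_schedule) outright.
Premise 7, O(¬seal_envelope → ¬reject_schedule), contraposes to O(reject_schedule → seal_envelope); with O(reject_schedule) we get O(seal_envelope).
Premise 5 is O(seal_envelope → ¬ping_server); since O(seal_envelope), deontic closure gives O(¬ping_server).
Premise 4, O(authorize_contract → ping_server), contraposes to O(¬ping_server → ¬authorize_contract); with O(¬ping_server) we get O(¬authorize_contract).
Premise 1 is O(¬authorize_contract → calibrate_sensor); since O(¬authorize_contract), deontic closure gives O(calibrate_sensor).
From O(calibrate_sensor) and premise 10, O(calibrate_sensor → ¬stand_down), we obtain O(¬stand_down).
Premises 3, 6, 8, 9 do not contribute to this derivation.
So O(¬stand_down) follows.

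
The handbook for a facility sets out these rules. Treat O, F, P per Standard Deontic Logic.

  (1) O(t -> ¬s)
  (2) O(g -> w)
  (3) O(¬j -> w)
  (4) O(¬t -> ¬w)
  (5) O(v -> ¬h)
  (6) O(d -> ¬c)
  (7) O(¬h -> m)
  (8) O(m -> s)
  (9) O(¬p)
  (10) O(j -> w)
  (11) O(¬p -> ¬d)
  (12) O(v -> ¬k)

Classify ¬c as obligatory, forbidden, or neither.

Premise 6 is O(d -> ¬c), but O(d) is not derivable from the premises, so it does not yield O(¬c).
No premise or chain of K-axiom applications forces O(¬c), and none forces O(c). So ¬c is neither obligatory nor forbidden under these norms.

Neither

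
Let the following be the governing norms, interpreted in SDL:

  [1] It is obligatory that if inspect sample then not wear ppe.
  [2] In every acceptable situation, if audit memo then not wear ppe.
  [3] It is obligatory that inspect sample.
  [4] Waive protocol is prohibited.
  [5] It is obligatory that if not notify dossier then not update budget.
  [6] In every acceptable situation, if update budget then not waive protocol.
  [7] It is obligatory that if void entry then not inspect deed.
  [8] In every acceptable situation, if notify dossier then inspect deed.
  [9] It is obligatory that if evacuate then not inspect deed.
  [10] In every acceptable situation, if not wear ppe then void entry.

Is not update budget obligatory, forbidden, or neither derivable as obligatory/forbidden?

Obligatory

Premise 3 gives O(inspect_sample).
Premise 1 is O(inspect_sample → ¬wear_ppe); since O(inspect_sample), deontic closure gives O(¬wear_ppe).
With premise 10, O(¬wear_ppe → void_entry), the K-axiom yields O(void_entry).
Applying K to premise 7 (O(void_entry → ¬inspect_deed)) and O(void_entry) yields O(¬inspect_deed).
The contrapositive of premise 8 (O(notify_dossier → inspect_deed)) is O(¬inspect_deed → ¬notify_dossier), and O(¬inspect_deed) is already established, so O(¬notify_dossier).
Applying K to premise 5 (O(¬notify_dossier → ¬update_budget)) and O(¬notify_dossier) yields O(¬update_budget).
Premises 2, 4, 6, 9 do not contribute to this derivation.
Hence ¬update_budget is obligatory.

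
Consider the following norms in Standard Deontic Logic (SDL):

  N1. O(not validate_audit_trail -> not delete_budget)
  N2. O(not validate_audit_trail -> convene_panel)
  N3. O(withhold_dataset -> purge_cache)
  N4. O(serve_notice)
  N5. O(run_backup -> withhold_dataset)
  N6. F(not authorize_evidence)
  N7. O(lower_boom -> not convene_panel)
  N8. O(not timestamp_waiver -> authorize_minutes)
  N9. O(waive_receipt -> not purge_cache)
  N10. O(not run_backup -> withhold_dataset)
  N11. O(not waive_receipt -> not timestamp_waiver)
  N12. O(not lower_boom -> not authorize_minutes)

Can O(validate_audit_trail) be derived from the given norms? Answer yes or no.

Premises 5 and 10 cover both cases: O(run_backup -> withhold_dataset) and O(not run_backup -> withhold_dataset). Since run_backup ∨ not run_backup is a tautology, O(withhold_dataset) follows.
Applying K to premise 3 (O(withhold_dataset -> purge_cache)) and O(withhold_dataset) yields O(purge_cache).
Premise 9, O(waive_receipt -> not purge_cache), contraposes to O(purge_cache -> not waive_receipt); with O(purge_cache) we get O(not waive_receipt).
Applying K to premise 11 (O(not waive_receipt -> not timestamp_waiver)) and O(not waive_receipt) yields O(not timestamp_waiver).
From O(not timestamp_waiver) and premise 8, O(not timestamp_waiver -> authorize_minutes), we obtain O(authorize_minutes).
The contrapositive of premise 12 (O(not lower_boom -> not authorize_minutes)) is O(authorize_minutes -> lower_boom), and O(authorize_minutes) is already established, so O(lower_boom).
Premise 7 is O(lower_boom -> not convene_panel); since O(lower_boom), deontic closure gives O(not convene_panel).
The contrapositive of premise 2 (O(not validate_audit_trail -> convene_panel)) is O(not convene_panel -> validate_audit_trail), and O(not convene_panel) is already established, so O(validate_audit_trail).
Premises 1, 4, 6 do not contribute to this derivation.
So O(validate_audit_trail) follows.

Yes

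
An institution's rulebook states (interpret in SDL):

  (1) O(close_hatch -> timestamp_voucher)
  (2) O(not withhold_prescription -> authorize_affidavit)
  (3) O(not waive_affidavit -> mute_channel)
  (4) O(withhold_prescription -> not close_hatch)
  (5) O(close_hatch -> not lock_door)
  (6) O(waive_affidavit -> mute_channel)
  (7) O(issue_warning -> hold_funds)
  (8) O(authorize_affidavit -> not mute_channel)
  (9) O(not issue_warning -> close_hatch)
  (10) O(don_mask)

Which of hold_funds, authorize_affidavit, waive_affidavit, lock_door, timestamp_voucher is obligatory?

hold_funds

Premises 6 and 3 cover both cases: O(waive_affidavit -> mute_channel) and O(not waive_affidavit -> mute_channel). Since waive_affidavit ∨ not waive_affidavit is a tautology, O(mute_channel) follows.
Premise 8, O(authorize_affidavit -> not mute_channel), contraposes to O(mute_channel -> not authorize_affidavit); with O(mute_channel) we get O(not authorize_affidavit).
The contrapositive of premise 2 (O(not withhold_prescription -> authorize_affidavit)) is O(not authorize_affidavit -> withhold_prescription), and O(not authorize_affidavit) is already established, so O(withhold_prescription).
From O(withhold_prescription) and premise 4, O(withhold_prescription -> not close_hatch), we obtain O(not close_hatch).
Premise 9 is O(not issue_warning -> close_hatch); contrapositively O(not close_hatch -> issue_warning). Since O(not close_hatch) holds, K gives O(issue_warning).
Applying K to premise 7 (O(issue_warning -> hold_funds)) and O(issue_warning) yields O(hold_funds).
So O(hold_funds) holds — hold_funds is obligatory. None of the other listed options is made obligatory by any chain of premises.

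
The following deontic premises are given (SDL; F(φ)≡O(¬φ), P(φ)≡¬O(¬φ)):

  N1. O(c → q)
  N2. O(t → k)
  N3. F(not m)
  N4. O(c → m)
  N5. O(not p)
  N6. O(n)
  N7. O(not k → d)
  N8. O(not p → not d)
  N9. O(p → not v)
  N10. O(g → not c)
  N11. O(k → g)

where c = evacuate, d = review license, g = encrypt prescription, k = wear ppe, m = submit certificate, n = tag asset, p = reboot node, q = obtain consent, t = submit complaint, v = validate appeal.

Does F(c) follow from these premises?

From premise 5 we have O(not p).
From O(not p) and premise 8, O(not p → not d), we obtain O(not d).
Premise 7, O(not k → d), contraposes to O(not d → k); with O(not d) we get O(k).
Premise 11 is O(k → g); since O(k), deontic closure gives O(g).
Applying K to premise 10 (O(g → not c)) and O(g) yields O(not c).
Premises 1, 2, 3, 4, 6, 9 do not contribute to this derivation.
So O(not c) holds, i.e. F(c). The claim follows.

Yes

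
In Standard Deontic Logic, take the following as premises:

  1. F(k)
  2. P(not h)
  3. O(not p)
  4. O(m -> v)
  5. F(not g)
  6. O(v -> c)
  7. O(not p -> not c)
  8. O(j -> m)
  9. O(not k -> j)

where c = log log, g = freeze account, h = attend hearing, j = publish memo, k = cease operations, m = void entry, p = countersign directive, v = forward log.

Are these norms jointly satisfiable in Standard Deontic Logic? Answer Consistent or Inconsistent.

Premise 3 states O(not p) outright.
With premise 7, O(not p -> not c), the K-axiom yields O(not c).
The contrapositive of premise 6 (O(v -> c)) is O(not c -> not v), and O(not c) is already established, so O(not v).
The contrapositive of premise 4 (O(m -> v)) is O(not v -> not m), and O(not v) is already established, so O(not m).
Premise 8 is O(j -> m); contrapositively O(not m -> not j). Since O(not m) holds, K gives O(not j).
Premise 9 is O(not k -> j); contrapositively O(not j -> k). Since O(not j) holds, K gives O(k).
But premise 1, F(k), means O(not k).
We now have both O(k) and O(not k) — k is simultaneously obligatory and forbidden, violating the D-axiom.

Inconsistent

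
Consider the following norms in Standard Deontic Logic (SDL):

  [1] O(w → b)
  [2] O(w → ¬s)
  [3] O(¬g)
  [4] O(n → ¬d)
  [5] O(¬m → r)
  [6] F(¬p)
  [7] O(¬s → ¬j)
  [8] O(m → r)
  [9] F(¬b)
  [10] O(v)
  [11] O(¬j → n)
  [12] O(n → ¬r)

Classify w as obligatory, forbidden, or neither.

By case analysis on ¬m: premise 5 gives O(¬m → r) and premise 8 gives O(m → r), so O(r) either way.
The contrapositive of premise 12 (O(n → ¬r)) is O(r → ¬n), and O(r) is already established, so O(¬n).
Premise 11 is O(¬j → n); contrapositively O(¬n → j). Since O(¬n) holds, K gives O(j).
Premise 7, O(¬s → ¬j), contraposes to O(j → s); with O(j) we get O(s).
Premise 2, O(w → ¬s), contraposes to O(s → ¬w); with O(s) we get O(¬w).
Premises 1, 3, 4, 6, 9, 10 do not contribute to this derivation.
Thus O(¬w), which is F(w): w is forbidden.

Forbidden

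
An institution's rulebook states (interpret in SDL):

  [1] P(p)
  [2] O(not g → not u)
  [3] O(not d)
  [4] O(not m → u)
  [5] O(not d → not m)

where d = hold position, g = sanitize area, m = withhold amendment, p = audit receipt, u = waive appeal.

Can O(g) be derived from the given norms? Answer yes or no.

From premise 3 we have O(not d).
With premise 5, O(not d → not m), the K-axiom yields O(not m).
Applying K to premise 4 (O(not m → u)) and O(not m) yields O(u).
Premise 2, O(not g → not u), contraposes to O(u → g); with O(u) we get O(g).
Premise 1 does not contribute to this derivation.
So O(g) follows.

Yes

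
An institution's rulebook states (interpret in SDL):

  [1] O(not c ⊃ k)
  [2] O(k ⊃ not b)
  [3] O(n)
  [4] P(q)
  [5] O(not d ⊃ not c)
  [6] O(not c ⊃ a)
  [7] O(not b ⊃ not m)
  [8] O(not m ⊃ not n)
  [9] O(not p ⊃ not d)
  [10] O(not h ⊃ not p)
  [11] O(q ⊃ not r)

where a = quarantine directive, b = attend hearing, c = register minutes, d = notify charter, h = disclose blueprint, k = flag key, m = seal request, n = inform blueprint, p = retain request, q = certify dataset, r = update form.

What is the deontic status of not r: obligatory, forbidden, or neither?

Premise 11 is O(q ⊃ not r), but O(q) is not derivable from the premises (the permission P(q) asserts only not O(not q), not O(q)), so it does not yield O(not r).
No premise or chain of K-axiom applications forces O(not r), and none forces O(r). So not r is neither obligatory nor forbidden under these norms.

Neither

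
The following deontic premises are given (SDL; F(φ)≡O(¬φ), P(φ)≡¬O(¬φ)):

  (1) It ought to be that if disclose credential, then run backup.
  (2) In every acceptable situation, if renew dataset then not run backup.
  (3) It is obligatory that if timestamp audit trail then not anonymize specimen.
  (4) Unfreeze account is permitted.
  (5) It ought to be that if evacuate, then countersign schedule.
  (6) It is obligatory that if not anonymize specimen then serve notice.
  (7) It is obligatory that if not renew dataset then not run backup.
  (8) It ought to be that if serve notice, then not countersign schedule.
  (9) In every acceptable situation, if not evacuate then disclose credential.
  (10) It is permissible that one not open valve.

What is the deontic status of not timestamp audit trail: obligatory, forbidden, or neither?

By case analysis on renew_dataset: premise 2 gives O(renew_dataset → ¬run_backup) and premise 7 gives O(¬renew_dataset → ¬run_backup), so O(¬run_backup) either way.
Premise 1, O(disclose_credential → run_backup), contraposes to O(¬run_backup → ¬disclose_credential); with O(¬run_backup) we get O(¬disclose_credential).
The contrapositive of premise 9 (O(¬evacuate → disclose_credential)) is O(¬disclose_credential → evacuate), and O(¬disclose_credential) is already established, so O(evacuate).
With premise 5, O(evacuate → countersign_schedule), the K-axiom yields O(countersign_schedule).
Premise 8 is O(serve_notice → ¬countersign_schedule); contrapositively O(countersign_schedule → ¬serve_notice). Since O(countersign_schedule) holds, K gives O(¬serve_notice).
The contrapositive of premise 6 (O(¬anonymize_specimen → serve_notice)) is O(¬serve_notice → anonymize_specimen), and O(¬serve_notice) is already established, so O(anonymize_specimen).
The contrapositive of premise 3 (O(timestamp_audit_trail → ¬anonymize_specimen)) is O(anonymize_specimen → ¬timestamp_audit_trail), and O(anonymize_specimen) is already established, so O(¬timestamp_audit_trail).
Premises 4, 10 do not contribute to this derivation.
Hence ¬timestamp_audit_trail is obligatory.

Obligatory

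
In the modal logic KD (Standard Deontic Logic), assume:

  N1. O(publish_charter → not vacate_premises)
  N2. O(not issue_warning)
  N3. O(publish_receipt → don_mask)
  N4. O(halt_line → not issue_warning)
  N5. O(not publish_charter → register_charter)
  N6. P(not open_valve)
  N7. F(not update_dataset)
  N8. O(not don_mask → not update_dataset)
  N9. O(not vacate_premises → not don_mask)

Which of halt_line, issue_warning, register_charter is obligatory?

register_charter

F(not update_dataset) at premise 7 means O(update_dataset).
The contrapositive of premise 8 (O(not don_mask → not update_dataset)) is O(update_dataset → don_mask), and O(update_dataset) is already established, so O(don_mask).
The contrapositive of premise 9 (O(not vacate_premises → not don_mask)) is O(don_mask → vacate_premises), and O(don_mask) is already established, so O(vacate_premises).
Premise 1, O(publish_charter → not vacate_premises), contraposes to O(vacate_premises → not publish_charter); with O(vacate_premises) we get O(not publish_charter).
From O(not publish_charter) and premise 5, O(not publish_charter → register_charter), we obtain O(register_charter).
So O(register_charter) holds — register_charter is obligatory. None of the other listed options is made obligatory by any chain of premises.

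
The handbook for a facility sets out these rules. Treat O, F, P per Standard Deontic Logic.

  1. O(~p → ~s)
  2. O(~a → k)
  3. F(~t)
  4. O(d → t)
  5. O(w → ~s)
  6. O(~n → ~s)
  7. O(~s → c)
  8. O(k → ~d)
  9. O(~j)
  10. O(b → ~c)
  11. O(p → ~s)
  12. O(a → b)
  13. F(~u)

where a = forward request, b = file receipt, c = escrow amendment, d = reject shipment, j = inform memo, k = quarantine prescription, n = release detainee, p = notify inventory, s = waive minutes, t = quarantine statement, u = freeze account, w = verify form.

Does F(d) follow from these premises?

By case analysis on p: premise 11 gives O(p → ~s) and premise 1 gives O(~p → ~s), so O(~s) either way.
Premise 7 is O(~s → c); since O(~s), deontic closure gives O(c).
Premise 10, O(b → ~c), contraposes to O(c → ~b); with O(c) we get O(~b).
Premise 12 is O(a → b); contrapositively O(~b → ~a). Since O(~b) holds, K gives O(~a).
With premise 2, O(~a → k), the K-axiom yields O(k).
Applying K to premise 8 (O(k → ~d)) and O(k) yields O(~d).
Premises 3, 4, 5, 6, 9, 13 do not contribute to this derivation.
So O(~d) holds, i.e. F(d). The claim follows.

Yes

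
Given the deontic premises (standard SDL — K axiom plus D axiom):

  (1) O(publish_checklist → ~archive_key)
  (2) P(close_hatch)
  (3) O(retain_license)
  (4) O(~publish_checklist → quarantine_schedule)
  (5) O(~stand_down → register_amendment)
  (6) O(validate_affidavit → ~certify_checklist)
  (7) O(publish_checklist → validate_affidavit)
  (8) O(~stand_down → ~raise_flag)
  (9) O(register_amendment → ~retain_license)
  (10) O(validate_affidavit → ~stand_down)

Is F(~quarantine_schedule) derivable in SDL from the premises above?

Yes

From premise 3 we have O(retain_license).
Premise 9 is O(register_amendment → ~retain_license); contrapositively O(retain_license → ~register_amendment). Since O(retain_license) holds, K gives O(~register_amendment).
Premise 5, O(~stand_down → register_amendment), contraposes to O(~register_amendment → stand_down); with O(~register_amendment) we get O(stand_down).
The contrapositive of premise 10 (O(validate_affidavit → ~stand_down)) is O(stand_down → ~validate_affidavit), and O(stand_down) is already established, so O(~validate_affidavit).
Premise 7 is O(publish_checklist → validate_affidavit); contrapositively O(~validate_affidavit → ~publish_checklist). Since O(~validate_affidavit) holds, K gives O(~publish_checklist).
Premise 4 is O(~publish_checklist → quarantine_schedule); since O(~publish_checklist), deontic closure gives O(quarantine_schedule).
Premises 1, 2, 6, 8 do not contribute to this derivation.
So O(quarantine_schedule) holds, i.e. F(~quarantine_schedule). The claim follows.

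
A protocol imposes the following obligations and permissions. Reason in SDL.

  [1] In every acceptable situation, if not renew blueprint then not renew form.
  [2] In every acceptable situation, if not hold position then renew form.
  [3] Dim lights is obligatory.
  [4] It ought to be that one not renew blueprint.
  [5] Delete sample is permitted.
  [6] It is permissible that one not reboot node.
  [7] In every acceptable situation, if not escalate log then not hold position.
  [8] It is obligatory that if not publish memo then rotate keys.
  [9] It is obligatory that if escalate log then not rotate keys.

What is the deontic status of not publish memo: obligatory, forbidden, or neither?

Forbidden

From premise 4 we have O(¬renew_blueprint).
From O(¬renew_blueprint) and premise 1, O(¬renew_blueprint → ¬renew_form), we obtain O(¬renew_form).
Premise 2, O(¬hold_position → renew_form), contraposes to O(¬renew_form → hold_position); with O(¬renew_form) we get O(hold_position).
Premise 7 is O(¬escalate_log → ¬hold_position); contrapositively O(hold_position → escalate_log). Since O(hold_position) holds, K gives O(escalate_log).
Applying K to premise 9 (O(escalate_log → ¬rotate_keys)) and O(escalate_log) yields O(¬rotate_keys).
Premise 8 is O(¬publish_memo → rotate_keys); contrapositively O(¬rotate_keys → publish_memo). Since O(¬rotate_keys) holds, K gives O(publish_memo).
Premises 3, 5, 6 do not contribute to this derivation.
Thus O(publish_memo), which is F(¬publish_memo): ¬publish_memo is forbidden.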